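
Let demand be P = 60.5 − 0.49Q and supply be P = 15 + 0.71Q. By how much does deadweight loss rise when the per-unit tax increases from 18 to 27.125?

Competitive equilibrium: 60.5 − 0.49Q = 15 + 0.71Q → Q* = 37.9167, P* = 41.9208.
For a per-unit tax t: ΔQ = t/1.2, so DWL = ½·t·(t/1.2) = t²/2.4.
At t = 18: DWL = 135. At t = 27.125: DWL = 306.569.
Increase = 306.569 − 135 = 171.57.

171.57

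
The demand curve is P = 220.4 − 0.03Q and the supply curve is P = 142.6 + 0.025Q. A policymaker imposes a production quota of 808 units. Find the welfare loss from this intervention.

Competitive equilibrium: 220.4 − 0.03Q = 142.6 + 0.025Q → Q* = 1414.5455, P* = 177.9636.
At Q = 808: demand price = 220.4 − 0.03·808 = 196.16; supply price = 142.6 + 0.025·808 = 162.8.
ΔQ = 1414.5455 − 808 = 606.5455; wedge = 196.16 − 162.8 = 33.36.
Deadweight loss = ½ × 606.5455 × 33.36 = 10117.18.

10117.18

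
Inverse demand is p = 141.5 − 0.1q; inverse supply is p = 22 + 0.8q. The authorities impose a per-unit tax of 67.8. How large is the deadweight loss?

Competitive equilibrium: 141.5 − 0.1q = 22 + 0.8q → q* = 132.7778, p* = 128.2222.
With the tax, the buyer price exceeds the seller price by 67.8: (141.5 − 0.1q) − (22 + 0.8q) = 67.8 → q' = 57.4444.
Δq = 132.7778 − 57.4444 = 75.3334; the wedge equals the tax, 67.8.
The triangle = ½ × 75.3334 × 67.8 = 2553.80.

2553.80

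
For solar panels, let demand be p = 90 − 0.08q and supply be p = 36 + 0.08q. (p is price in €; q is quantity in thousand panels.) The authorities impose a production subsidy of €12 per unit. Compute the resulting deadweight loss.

€450 thousand

Competitive equilibrium: 90 − 0.08q = 36 + 0.08q → q* = 337.5, p* = 63.
The subsidy lowers effective supply by 12: p = 24 + 0.08q.
New quantity: 90 − 0.08q = 24 + 0.08q → q' = 412.5.
Overproduction Δq = 412.5 − 337.5 = 75; wedge = subsidy = 12.
Deadweight loss = ½ × 75 × 12 = €450 thousand.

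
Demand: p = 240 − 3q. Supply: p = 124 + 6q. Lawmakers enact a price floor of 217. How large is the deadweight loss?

Competitive equilibrium: 240 − 3q = 124 + 6q → q* = 12.8889, p* = 201.3333.
At the floor p = 217, quantity demanded = (240 − 217)/3 = 7.6667.
Sellers' marginal cost at q' = 7.6667: 124 + 6·7.6667 = 170.0002.
Δq = 12.8889 − 7.6667 = 5.2222; wedge = 217 − 170.0002 = 46.9998.
DWL = ½ × 5.2222 × 46.9998 = 122.72.

122.72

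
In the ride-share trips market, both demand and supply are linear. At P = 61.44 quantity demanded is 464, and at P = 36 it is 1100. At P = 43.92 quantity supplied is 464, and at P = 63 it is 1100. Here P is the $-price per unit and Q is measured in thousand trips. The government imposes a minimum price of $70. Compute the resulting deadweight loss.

Demand slope = (36 − 61.44)/(1100 − 464) = −0.04, so P = 80 − 0.04Q.
Supply slope = (63 − 43.92)/(1100 − 464) = 0.03, so P = 30 + 0.03Q.
Competitive equilibrium: 80 − 0.04Q = 30 + 0.03Q → Q* = 714.2857, P* = 51.4286.
At the floor P = 70, quantity demanded = (80 − 70)/0.04 = 250.
Sellers' marginal cost at Q' = 250: 30 + 0.03·250 = 37.5.
ΔQ = 714.2857 − 250 = 464.2857; wedge = 70 − 37.5 = 32.5.
The triangle = ½ × 464.2857 × 32.5 = $7544.64 thousand.

$7544.64 thousand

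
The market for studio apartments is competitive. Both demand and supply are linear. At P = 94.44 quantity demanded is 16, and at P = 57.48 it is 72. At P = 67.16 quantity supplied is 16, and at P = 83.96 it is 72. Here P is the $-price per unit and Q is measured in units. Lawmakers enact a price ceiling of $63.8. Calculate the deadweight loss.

$753.35

Demand slope = (57.48 − 94.44)/(72 − 16) = −0.66, so P = 105 − 0.66Q.
Supply slope = (83.96 − 67.16)/(72 − 16) = 0.3, so P = 62.36 + 0.3Q.
Competitive equilibrium: 105 − 0.66Q = 62.36 + 0.3Q → Q* = 44.4167, P* = 75.685.
At the ceiling P = 63.8, quantity supplied = (63.8 − 62.36)/0.3 = 4.8.
Willingness to pay at Q' = 4.8: 105 − 0.66·4.8 = 101.832.
ΔQ = 44.4167 − 4.8 = 39.6167; wedge = 101.832 − 63.8 = 38.032.
DWL = ½ × 39.6167 × 38.032 = $753.35.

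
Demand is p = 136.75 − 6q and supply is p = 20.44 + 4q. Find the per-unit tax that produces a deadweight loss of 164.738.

Competitive equilibrium: 136.75 − 6q = 20.44 + 4q → q* = 11.631, p* = 66.964.
A tax t gives Δq = t/10 and wedge t, so DWL = t²/20.
t²/20 = 164.738 → t² = 3294.76 → t = 57.4.

57.4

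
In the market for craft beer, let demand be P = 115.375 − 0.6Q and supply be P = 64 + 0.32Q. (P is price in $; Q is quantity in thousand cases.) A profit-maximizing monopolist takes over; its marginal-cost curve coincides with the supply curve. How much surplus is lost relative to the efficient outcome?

Competitive equilibrium: 115.375 − 0.6Q = 64 + 0.32Q → Q* = 55.8424, P* = 81.8696.
Marginal revenue: MR = 115.375 − 1.2Q. Set MR = MC: 115.375 − 1.2Q = 64 + 0.32Q → Q_m = 33.7993.
Price P_m = 115.375 − 0.6·33.7993 = 95.0954; MC(Q_m) = 64 + 0.32·33.7993 = 74.8158.
Competitive Q* = 55.8424, so ΔQ = 22.0431; wedge = 95.0954 − 74.8158 = 20.2796.
DWL = ½ × 22.0431 × 20.2796 = $223.51 thousand.

$223.51 thousand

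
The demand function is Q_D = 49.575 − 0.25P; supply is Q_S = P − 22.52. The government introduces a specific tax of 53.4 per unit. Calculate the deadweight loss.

In inverse form: demand P = 198.3 − 4Q, supply P = 22.52 + Q.
Competitive equilibrium: 198.3 − 4Q = 22.52 + Q → Q* = 35.156, P* = 57.676.
With the tax, the buyer price exceeds the seller price by 53.4: (198.3 − 4Q) − (22.52 + Q) = 53.4 → Q' = 24.476.
ΔQ = 35.156 − 24.476 = 10.68; the wedge equals the tax, 53.4.
DWL = ½ × 10.68 × 53.4 = 285.156.

285.156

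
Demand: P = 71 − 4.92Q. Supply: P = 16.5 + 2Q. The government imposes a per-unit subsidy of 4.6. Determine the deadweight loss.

1.53

Competitive equilibrium: 71 − 4.92Q = 16.5 + 2Q → Q* = 7.8757, P* = 32.2514.
The subsidy lowers effective supply by 4.6: P = 11.9 + 2Q.
New quantity: 71 − 4.92Q = 11.9 + 2Q → Q' = 8.5405.
Overproduction ΔQ = 8.5405 − 7.8757 = 0.6648; wedge = subsidy = 4.6.
Welfare loss = ½ × 0.6648 × 4.6 = 1.53.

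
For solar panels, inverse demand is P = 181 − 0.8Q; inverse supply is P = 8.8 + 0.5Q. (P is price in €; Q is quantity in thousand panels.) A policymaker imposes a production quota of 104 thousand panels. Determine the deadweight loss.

€526.54 thousand

Competitive equilibrium: 181 − 0.8Q = 8.8 + 0.5Q → Q* = 132.4615, P* = 75.0308.
At Q = 104: demand price = 181 − 0.8·104 = 97.8; supply price = 8.8 + 0.5·104 = 60.8.
ΔQ = 132.4615 − 104 = 28.4615; wedge = 97.8 − 60.8 = 37.
Deadweight loss = ½ × 28.4615 × 37 = €526.54 thousand.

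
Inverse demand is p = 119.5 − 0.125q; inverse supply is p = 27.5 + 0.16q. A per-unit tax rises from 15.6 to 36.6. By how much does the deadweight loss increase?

Competitive equilibrium: 119.5 − 0.125q = 27.5 + 0.16q → q* = 322.807, p* = 79.1491.
For a per-unit tax t: Δq = t/0.285, so DWL = ½·t·(t/0.285) = t²/0.57.
At t = 15.6: DWL = 426.947. At t = 36.6: DWL = 2350.105.
Increase = 2350.105 − 426.947 = 1923.16.

1923.16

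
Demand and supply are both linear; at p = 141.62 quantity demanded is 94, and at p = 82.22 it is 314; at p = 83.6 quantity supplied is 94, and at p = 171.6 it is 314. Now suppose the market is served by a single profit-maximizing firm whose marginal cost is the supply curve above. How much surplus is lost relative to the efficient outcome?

901.44

Demand slope = (82.22 − 141.62)/(314 − 94) = −0.27, so p = 167 − 0.27q.
Supply slope = (171.6 − 83.6)/(314 − 94) = 0.4, so p = 46 + 0.4q.
Competitive equilibrium: 167 − 0.27q = 46 + 0.4q → q* = 180.597, p* = 118.2388.
Marginal revenue: MR = 167 − 0.54q. Set MR = MC: 167 − 0.54q = 46 + 0.4q → q_m = 128.7234.
Price p_m = 167 − 0.27·128.7234 = 132.2447; MC(q_m) = 46 + 0.4·128.7234 = 97.4894.
Competitive q* = 180.597, so Δq = 51.8736; wedge = 132.2447 − 97.4894 = 34.7553.
Deadweight loss = ½ × 51.8736 × 34.7553 = 901.44.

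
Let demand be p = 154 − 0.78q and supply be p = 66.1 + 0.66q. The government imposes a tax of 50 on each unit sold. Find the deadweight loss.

Competitive equilibrium: 154 − 0.78q = 66.1 + 0.66q → q* = 61.0417, p* = 106.3875.
With the tax, the buyer price exceeds the seller price by 50: (154 − 0.78q) − (66.1 + 0.66q) = 50 → q' = 26.3194.
Δq = 61.0417 − 26.3194 = 34.7223; the wedge equals the tax, 50.
Deadweight loss = ½ × 34.7223 × 50 = 868.06.

868.06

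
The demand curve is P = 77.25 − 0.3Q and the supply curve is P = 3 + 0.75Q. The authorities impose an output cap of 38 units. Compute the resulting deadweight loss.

561.87

Competitive equilibrium: 77.25 − 0.3Q = 3 + 0.75Q → Q* = 70.7143, P* = 56.0357.
At Q = 38: demand price = 77.25 − 0.3·38 = 65.85; supply price = 3 + 0.75·38 = 31.5.
ΔQ = 70.7143 − 38 = 32.7143; wedge = 65.85 − 31.5 = 34.35.
Welfare loss = ½ × 32.7143 × 34.35 = 561.87.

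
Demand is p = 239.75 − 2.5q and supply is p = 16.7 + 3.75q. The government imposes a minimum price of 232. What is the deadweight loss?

3318.68

Competitive equilibrium: 239.75 − 2.5q = 16.7 + 3.75q → q* = 35.688, p* = 150.53.
At the floor p = 232, quantity demanded = (239.75 − 232)/2.5 = 3.1.
Sellers' marginal cost at q' = 3.1: 16.7 + 3.75·3.1 = 28.325.
Δq = 35.688 − 3.1 = 32.588; wedge = 232 − 28.325 = 203.675.
Deadweight loss = ½ × 32.588 × 203.675 = 3318.68.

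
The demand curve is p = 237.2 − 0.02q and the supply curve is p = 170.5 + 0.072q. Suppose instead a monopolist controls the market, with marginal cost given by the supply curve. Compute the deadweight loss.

Competitive equilibrium: 237.2 − 0.02q = 170.5 + 0.072q → q* = 725, p* = 222.7.
Marginal revenue: MR = 237.2 − 0.04q. Set MR = MC: 237.2 − 0.04q = 170.5 + 0.072q → q_m = 595.5357.
Price p_m = 237.2 − 0.02·595.5357 = 225.2893; MC(q_m) = 170.5 + 0.072·595.5357 = 213.3786.
Competitive q* = 725, so Δq = 129.4643; wedge = 225.2893 − 213.3786 = 11.9107.
Welfare loss = ½ × 129.4643 × 11.9107 = 771.01.

771.01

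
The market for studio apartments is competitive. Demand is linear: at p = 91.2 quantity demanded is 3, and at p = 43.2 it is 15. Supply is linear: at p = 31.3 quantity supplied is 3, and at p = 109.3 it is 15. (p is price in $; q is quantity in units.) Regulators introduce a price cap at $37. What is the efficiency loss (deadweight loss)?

$122.37

Demand slope = (43.2 − 91.2)/(15 − 3) = −4, so p = 103.2 − 4q.
Supply slope = (109.3 − 31.3)/(15 − 3) = 6.5, so p = 11.8 + 6.5q.
Competitive equilibrium: 103.2 − 4q = 11.8 + 6.5q → q* = 8.7048, p* = 68.381.
At the ceiling p = 37, quantity supplied = (37 − 11.8)/6.5 = 3.8769.
Willingness to pay at q' = 3.8769: 103.2 − 4·3.8769 = 87.6924.
Δq = 8.7048 − 3.8769 = 4.8279; wedge = 87.6924 − 37 = 50.6924.
DWL = ½ × 4.8279 × 50.6924 = $122.37.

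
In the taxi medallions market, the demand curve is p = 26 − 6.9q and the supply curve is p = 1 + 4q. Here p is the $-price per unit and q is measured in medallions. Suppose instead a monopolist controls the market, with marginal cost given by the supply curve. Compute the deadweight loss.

$4.31

Competitive equilibrium: 26 − 6.9q = 1 + 4q → q* = 2.2936, p* = 10.1743.
Marginal revenue: MR = 26 − 13.8q. Set MR = MC: 26 − 13.8q = 1 + 4q → q_m = 1.4045.
Price p_m = 26 − 6.9·1.4045 = 16.309; MC(q_m) = 1 + 4·1.4045 = 6.618.
Competitive q* = 2.2936, so Δq = 0.8891; wedge = 16.309 − 6.618 = 9.691.
DWL = ½ × 0.8891 × 9.691 = $4.31.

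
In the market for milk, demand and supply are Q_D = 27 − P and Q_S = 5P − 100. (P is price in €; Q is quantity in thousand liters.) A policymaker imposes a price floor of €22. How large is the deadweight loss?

€0.42 thousand

In inverse form: demand P = 27 − Q, supply P = 20 + 0.2Q.
Competitive equilibrium: 27 − Q = 20 + 0.2Q → Q* = 5.8333, P* = 21.1667.
At the floor P = 22, quantity demanded = (27 − 22)/1 = 5.
Sellers' marginal cost at Q' = 5: 20 + 0.2·5 = 21.
ΔQ = 5.8333 − 5 = 0.8333; wedge = 22 − 21 = 1.
DWL = ½ × 0.8333 × 1 = €0.42 thousand.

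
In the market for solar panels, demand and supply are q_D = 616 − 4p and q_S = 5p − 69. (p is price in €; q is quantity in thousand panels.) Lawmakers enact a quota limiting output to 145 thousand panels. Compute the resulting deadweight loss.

€6241.67 thousand

In inverse form: demand p = 154 − 0.25q, supply p = 13.8 + 0.2q.
Competitive equilibrium: 154 − 0.25q = 13.8 + 0.2q → q* = 311.5556, p* = 76.1111.
At q = 145: demand price = 154 − 0.25·145 = 117.75; supply price = 13.8 + 0.2·145 = 42.8.
Δq = 311.5556 − 145 = 166.5556; wedge = 117.75 − 42.8 = 74.95.
Deadweight loss = ½ × 166.5556 × 74.95 = €6241.67 thousand.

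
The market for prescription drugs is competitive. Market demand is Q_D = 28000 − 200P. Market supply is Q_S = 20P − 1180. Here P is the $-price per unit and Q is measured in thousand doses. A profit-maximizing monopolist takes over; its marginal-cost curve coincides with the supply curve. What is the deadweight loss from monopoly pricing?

In inverse form: demand P = 140 − 0.005Q, supply P = 59 + 0.05Q.
Competitive equilibrium: 140 − 0.005Q = 59 + 0.05Q → Q* = 1472.7273, P* = 132.6364.
Marginal revenue: MR = 140 − 0.01Q. Set MR = MC: 140 − 0.01Q = 59 + 0.05Q → Q_m = 1350.
Price P_m = 140 − 0.005·1350 = 133.25; MC(Q_m) = 59 + 0.05·1350 = 126.5.
Competitive Q* = 1472.7273, so ΔQ = 122.7273; wedge = 133.25 − 126.5 = 6.75.
DWL = ½ × 122.7273 × 6.75 = $414.20 thousand.

$414.20 thousand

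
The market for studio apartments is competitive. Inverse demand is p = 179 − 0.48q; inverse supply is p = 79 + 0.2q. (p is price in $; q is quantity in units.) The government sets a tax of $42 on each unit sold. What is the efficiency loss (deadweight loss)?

Competitive equilibrium: 179 − 0.48q = 79 + 0.2q → q* = 147.0588, p* = 108.4118.
With the tax, the buyer price exceeds the seller price by 42: (179 − 0.48q) − (79 + 0.2q) = 42 → q' = 85.2941.
Δq = 147.0588 − 85.2941 = 61.7647; the wedge equals the tax, 42.
DWL = ½ × 61.7647 × 42 = $1297.06.

$1297.06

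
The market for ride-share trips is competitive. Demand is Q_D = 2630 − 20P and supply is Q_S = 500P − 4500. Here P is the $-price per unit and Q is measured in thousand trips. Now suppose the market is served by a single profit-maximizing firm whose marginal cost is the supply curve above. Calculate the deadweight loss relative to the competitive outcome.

In inverse form: demand P = 131.5 − 0.05Q, supply P = 9 + 0.002Q.
Competitive equilibrium: 131.5 − 0.05Q = 9 + 0.002Q → Q* = 2355.76923, P* = 13.71154.
Marginal revenue: MR = 131.5 − 0.1Q. Set MR = MC: 131.5 − 0.1Q = 9 + 0.002Q → Q_m = 1200.98039.
Price P_m = 131.5 − 0.05·1200.98039 = 71.45098; MC(Q_m) = 9 + 0.002·1200.98039 = 11.40196.
Competitive Q* = 2355.76923, so ΔQ = 1154.78884; wedge = 71.45098 − 11.40196 = 60.04902.
The triangle = ½ × 1154.78884 × 60.04902 = $34671.97 thousand.

$34671.97 thousand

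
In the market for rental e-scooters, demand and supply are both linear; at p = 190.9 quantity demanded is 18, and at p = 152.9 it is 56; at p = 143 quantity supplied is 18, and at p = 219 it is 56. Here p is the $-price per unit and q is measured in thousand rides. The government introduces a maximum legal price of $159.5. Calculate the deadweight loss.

Demand slope = (152.9 − 190.9)/(56 − 18) = −1, so p = 208.9 − q.
Supply slope = (219 − 143)/(56 − 18) = 2, so p = 107 + 2q.
Competitive equilibrium: 208.9 − q = 107 + 2q → q* = 33.9667, p* = 174.9333.
At the ceiling p = 159.5, quantity supplied = (159.5 − 107)/2 = 26.25.
Willingness to pay at q' = 26.25: 208.9 − 1·26.25 = 182.65.
Δq = 33.9667 − 26.25 = 7.7167; wedge = 182.65 − 159.5 = 23.15.
DWL = ½ × 7.7167 × 23.15 = $89.32 thousand.

$89.32 thousand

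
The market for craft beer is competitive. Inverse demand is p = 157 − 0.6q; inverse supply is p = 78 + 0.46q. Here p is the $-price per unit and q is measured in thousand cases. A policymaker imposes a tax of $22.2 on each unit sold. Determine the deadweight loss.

Competitive equilibrium: 157 − 0.6q = 78 + 0.46q → q* = 74.5283, p* = 112.283.
With the tax, the buyer price exceeds the seller price by 22.2: (157 − 0.6q) − (78 + 0.46q) = 22.2 → q' = 53.5849.
Δq = 74.5283 − 53.5849 = 20.9434; the wedge equals the tax, 22.2.
Deadweight loss = ½ × 20.9434 × 22.2 = $232.47 thousand.

$232.47 thousand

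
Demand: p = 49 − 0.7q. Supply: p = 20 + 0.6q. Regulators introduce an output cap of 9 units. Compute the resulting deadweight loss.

115.11

Competitive equilibrium: 49 − 0.7q = 20 + 0.6q → q* = 22.3077, p* = 33.3846.
At q = 9: demand price = 49 − 0.7·9 = 42.7; supply price = 20 + 0.6·9 = 25.4.
Δq = 22.3077 − 9 = 13.3077; wedge = 42.7 − 25.4 = 17.3.
Welfare loss = ½ × 13.3077 × 17.3 = 115.11.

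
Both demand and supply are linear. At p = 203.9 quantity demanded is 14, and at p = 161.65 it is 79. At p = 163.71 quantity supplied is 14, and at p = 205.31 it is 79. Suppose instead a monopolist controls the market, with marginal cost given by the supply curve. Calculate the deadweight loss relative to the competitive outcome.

Demand slope = (161.65 − 203.9)/(79 − 14) = −0.65, so p = 213 − 0.65q.
Supply slope = (205.31 − 163.71)/(79 − 14) = 0.64, so p = 154.75 + 0.64q.
Competitive equilibrium: 213 − 0.65q = 154.75 + 0.64q → q* = 45.155, p* = 183.6492.
Marginal revenue: MR = 213 − 1.3q. Set MR = MC: 213 − 1.3q = 154.75 + 0.64q → q_m = 30.0258.
Price p_m = 213 − 0.65·30.0258 = 193.4832; MC(q_m) = 154.75 + 0.64·30.0258 = 173.9665.
Competitive q* = 45.155, so Δq = 15.1292; wedge = 193.4832 − 173.9665 = 19.5167.
Welfare loss = ½ × 15.1292 × 19.5167 = 147.64.

147.64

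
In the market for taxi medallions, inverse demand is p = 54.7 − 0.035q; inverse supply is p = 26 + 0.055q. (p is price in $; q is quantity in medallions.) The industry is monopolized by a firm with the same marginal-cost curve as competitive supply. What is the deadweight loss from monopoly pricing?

Competitive equilibrium: 54.7 − 0.035q = 26 + 0.055q → q* = 318.8889, p* = 43.5389.
Marginal revenue: MR = 54.7 − 0.07q. Set MR = MC: 54.7 − 0.07q = 26 + 0.055q → q_m = 229.6.
Price p_m = 54.7 − 0.035·229.6 = 46.664; MC(q_m) = 26 + 0.055·229.6 = 38.628.
Competitive q* = 318.8889, so Δq = 89.2889; wedge = 46.664 − 38.628 = 8.036.
DWL = ½ × 89.2889 × 8.036 = $358.76.

$358.76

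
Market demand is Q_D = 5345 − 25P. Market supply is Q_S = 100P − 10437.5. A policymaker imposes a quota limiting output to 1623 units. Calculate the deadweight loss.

In inverse form: demand P = 213.8 − 0.04Q, supply P = 104.375 + 0.01Q.
Competitive equilibrium: 213.8 − 0.04Q = 104.375 + 0.01Q → Q* = 2188.5, P* = 126.26.
At Q = 1623: demand price = 213.8 − 0.04·1623 = 148.88; supply price = 104.375 + 0.01·1623 = 120.605.
ΔQ = 2188.5 − 1623 = 565.5; wedge = 148.88 − 120.605 = 28.275.
Welfare loss = ½ × 565.5 × 28.275 = 7994.76.

7994.76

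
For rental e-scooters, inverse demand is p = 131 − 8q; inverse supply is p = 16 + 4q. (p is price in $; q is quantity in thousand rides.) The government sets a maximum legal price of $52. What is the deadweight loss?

$2.04 thousand

Competitive equilibrium: 131 − 8q = 16 + 4q → q* = 9.5833, p* = 54.3333.
At the ceiling p = 52, quantity supplied = (52 − 16)/4 = 9.
Willingness to pay at q' = 9: 131 − 8·9 = 59.
Δq = 9.5833 − 9 = 0.5833; wedge = 59 − 52 = 7.
The triangle = ½ × 0.5833 × 7 = $2.04 thousand.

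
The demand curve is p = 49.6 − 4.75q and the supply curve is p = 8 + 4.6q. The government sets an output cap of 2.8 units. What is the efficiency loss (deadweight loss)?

12.72

Competitive equilibrium: 49.6 − 4.75q = 8 + 4.6q → q* = 4.4492, p* = 28.4663.
At q = 2.8: demand price = 49.6 − 4.75·2.8 = 36.3; supply price = 8 + 4.6·2.8 = 20.88.
Δq = 4.4492 − 2.8 = 1.6492; wedge = 36.3 − 20.88 = 15.42.
The triangle = ½ × 1.6492 × 15.42 = 12.72.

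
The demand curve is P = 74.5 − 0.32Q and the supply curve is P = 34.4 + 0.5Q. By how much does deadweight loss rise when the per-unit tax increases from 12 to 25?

293.29

Competitive equilibrium: 74.5 − 0.32Q = 34.4 + 0.5Q → Q* = 48.9024, P* = 58.8512.
For a per-unit tax t: ΔQ = t/0.82, so DWL = ½·t·(t/0.82) = t²/1.64.
At t = 12: DWL = 87.805. At t = 25: DWL = 381.098.
Increase = 381.098 − 87.805 = 293.29.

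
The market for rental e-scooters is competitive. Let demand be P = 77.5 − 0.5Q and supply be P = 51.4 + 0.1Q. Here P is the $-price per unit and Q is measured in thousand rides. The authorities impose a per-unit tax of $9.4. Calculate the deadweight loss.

Competitive equilibrium: 77.5 − 0.5Q = 51.4 + 0.1Q → Q* = 43.5, P* = 55.75.
With the tax, the buyer price exceeds the seller price by 9.4: (77.5 − 0.5Q) − (51.4 + 0.1Q) = 9.4 → Q' = 27.8333.
ΔQ = 43.5 − 27.8333 = 15.6667; the wedge equals the tax, 9.4.
Deadweight loss = ½ × 15.6667 × 9.4 = $73.63 thousand.

$73.63 thousand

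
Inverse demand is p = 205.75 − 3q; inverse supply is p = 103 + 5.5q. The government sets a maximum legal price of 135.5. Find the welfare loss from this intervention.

Competitive equilibrium: 205.75 − 3q = 103 + 5.5q → q* = 12.0882, p* = 169.4853.
At the ceiling p = 135.5, quantity supplied = (135.5 − 103)/5.5 = 5.9091.
Willingness to pay at q' = 5.9091: 205.75 − 3·5.9091 = 188.0227.
Δq = 12.0882 − 5.9091 = 6.1791; wedge = 188.0227 − 135.5 = 52.5227.
DWL = ½ × 6.1791 × 52.5227 = 162.27.

162.27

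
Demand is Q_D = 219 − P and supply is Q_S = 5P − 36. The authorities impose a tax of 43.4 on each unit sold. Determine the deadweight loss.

784.82

In inverse form: demand P = 219 − Q, supply P = 7.2 + 0.2Q.
Competitive equilibrium: 219 − Q = 7.2 + 0.2Q → Q* = 176.5, P* = 42.5.
With the tax, the buyer price exceeds the seller price by 43.4: (219 − Q) − (7.2 + 0.2Q) = 43.4 → Q' = 140.3333.
ΔQ = 176.5 − 140.3333 = 36.1667; the wedge equals the tax, 43.4.
DWL = ½ × 36.1667 × 43.4 = 784.82.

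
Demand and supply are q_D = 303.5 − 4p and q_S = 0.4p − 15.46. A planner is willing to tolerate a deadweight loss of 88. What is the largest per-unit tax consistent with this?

22

In inverse form: demand p = 75.875 − 0.25q, supply p = 38.65 + 2.5q.
Competitive equilibrium: 75.875 − 0.25q = 38.65 + 2.5q → q* = 13.5364, p* = 72.4909.
A tax t gives Δq = t/2.75 and wedge t, so DWL = t²/5.5.
t²/5.5 = 88 → t² = 484 → t = 22.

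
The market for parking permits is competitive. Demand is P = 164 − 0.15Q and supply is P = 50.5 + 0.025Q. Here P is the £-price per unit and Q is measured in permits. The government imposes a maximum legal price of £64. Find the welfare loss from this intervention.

£1031.43

Competitive equilibrium: 164 − 0.15Q = 50.5 + 0.025Q → Q* = 648.5714, P* = 66.7143.
At the ceiling P = 64, quantity supplied = (64 − 50.5)/0.025 = 540.
Willingness to pay at Q' = 540: 164 − 0.15·540 = 83.
ΔQ = 648.5714 − 540 = 108.5714; wedge = 83 − 64 = 19.
DWL = ½ × 108.5714 × 19 = £1031.43.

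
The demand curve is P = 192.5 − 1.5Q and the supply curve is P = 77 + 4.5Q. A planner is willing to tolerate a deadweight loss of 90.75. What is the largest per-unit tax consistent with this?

Competitive equilibrium: 192.5 − 1.5Q = 77 + 4.5Q → Q* = 19.25, P* = 163.625.
A tax t gives ΔQ = t/6 and wedge t, so DWL = t²/12.
t²/12 = 90.75 → t² = 1089 → t = 33.

33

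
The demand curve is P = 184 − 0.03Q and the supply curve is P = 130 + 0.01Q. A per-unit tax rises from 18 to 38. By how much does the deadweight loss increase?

Competitive equilibrium: 184 − 0.03Q = 130 + 0.01Q → Q* = 1350, P* = 143.5.
For a per-unit tax t: ΔQ = t/0.04, so DWL = ½·t·(t/0.04) = t²/0.08.
At t = 18: DWL = 4050. At t = 38: DWL = 18050.
Increase = 18050 − 4050 = 14000.

14000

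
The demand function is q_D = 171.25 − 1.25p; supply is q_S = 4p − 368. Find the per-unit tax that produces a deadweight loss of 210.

In inverse form: demand p = 137 − 0.8q, supply p = 92 + 0.25q.
Competitive equilibrium: 137 − 0.8q = 92 + 0.25q → q* = 42.8571, p* = 102.7143.
A tax t gives Δq = t/1.05 and wedge t, so DWL = t²/2.1.
t²/2.1 = 210 → t² = 441 → t = 21.

21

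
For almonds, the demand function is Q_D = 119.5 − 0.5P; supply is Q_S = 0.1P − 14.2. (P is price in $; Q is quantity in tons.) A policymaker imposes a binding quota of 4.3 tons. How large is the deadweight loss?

$85.88

In inverse form: demand P = 239 − 2Q, supply P = 142 + 10Q.
Competitive equilibrium: 239 − 2Q = 142 + 10Q → Q* = 8.0833, P* = 222.8333.
At Q = 4.3: demand price = 239 − 2·4.3 = 230.4; supply price = 142 + 10·4.3 = 185.
ΔQ = 8.0833 − 4.3 = 3.7833; wedge = 230.4 − 185 = 45.4.
Deadweight loss = ½ × 3.7833 × 45.4 = $85.88.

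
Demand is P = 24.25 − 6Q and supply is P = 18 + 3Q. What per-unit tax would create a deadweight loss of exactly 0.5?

3

Competitive equilibrium: 24.25 − 6Q = 18 + 3Q → Q* = 0.6944, P* = 20.0833.
A tax t gives ΔQ = t/9 and wedge t, so DWL = t²/18.
t²/18 = 0.5 → t² = 9 → t = 3.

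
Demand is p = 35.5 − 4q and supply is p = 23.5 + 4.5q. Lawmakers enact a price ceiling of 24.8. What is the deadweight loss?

5.36

Competitive equilibrium: 35.5 − 4q = 23.5 + 4.5q → q* = 1.4118, p* = 29.8529.
At the ceiling p = 24.8, quantity supplied = (24.8 − 23.5)/4.5 = 0.2889.
Willingness to pay at q' = 0.2889: 35.5 − 4·0.2889 = 34.3444.
Δq = 1.4118 − 0.2889 = 1.1229; wedge = 34.3444 − 24.8 = 9.5444.
Deadweight loss = ½ × 1.1229 × 9.5444 = 5.36.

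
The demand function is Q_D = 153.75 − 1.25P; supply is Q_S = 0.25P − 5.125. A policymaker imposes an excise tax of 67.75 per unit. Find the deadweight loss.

In inverse form: demand P = 123 − 0.8Q, supply P = 20.5 + 4Q.
Competitive equilibrium: 123 − 0.8Q = 20.5 + 4Q → Q* = 21.3542, P* = 105.9167.
With the tax, the buyer price exceeds the seller price by 67.75: (123 − 0.8Q) − (20.5 + 4Q) = 67.75 → Q' = 7.2396.
ΔQ = 21.3542 − 7.2396 = 14.1146; the wedge equals the tax, 67.75.
The triangle = ½ × 14.1146 × 67.75 = 478.13.

478.13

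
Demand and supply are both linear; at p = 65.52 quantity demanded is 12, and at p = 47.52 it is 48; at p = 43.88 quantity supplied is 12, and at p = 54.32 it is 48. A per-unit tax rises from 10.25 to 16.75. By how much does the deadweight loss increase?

Demand slope = (47.52 − 65.52)/(48 − 12) = −0.5, so p = 71.52 − 0.5q.
Supply slope = (54.32 − 43.88)/(48 − 12) = 0.29, so p = 40.4 + 0.29q.
Competitive equilibrium: 71.52 − 0.5q = 40.4 + 0.29q → q* = 39.3924, p* = 51.8238.
For a per-unit tax t: Δq = t/0.79, so DWL = ½·t·(t/0.79) = t²/1.58.
At t = 10.25: DWL = 66.495. At t = 16.75: DWL = 177.571.
Increase = 177.571 − 66.495 = 111.08.

111.08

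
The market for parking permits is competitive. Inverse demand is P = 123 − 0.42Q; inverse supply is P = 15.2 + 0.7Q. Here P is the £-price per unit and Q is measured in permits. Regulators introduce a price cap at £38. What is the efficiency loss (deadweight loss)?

Competitive equilibrium: 123 − 0.42Q = 15.2 + 0.7Q → Q* = 96.25, P* = 82.575.
At the ceiling P = 38, quantity supplied = (38 − 15.2)/0.7 = 32.5714.
Willingness to pay at Q' = 32.5714: 123 − 0.42·32.5714 = 109.32.
ΔQ = 96.25 − 32.5714 = 63.6786; wedge = 109.32 − 38 = 71.32.
Welfare loss = ½ × 63.6786 × 71.32 = £2270.78.

£2270.78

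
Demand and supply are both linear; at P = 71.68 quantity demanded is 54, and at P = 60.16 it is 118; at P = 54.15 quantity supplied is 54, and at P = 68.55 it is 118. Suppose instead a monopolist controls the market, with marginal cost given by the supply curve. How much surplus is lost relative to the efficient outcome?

181.44

Demand slope = (60.16 − 71.68)/(118 − 54) = −0.18, so P = 81.4 − 0.18Q.
Supply slope = (68.55 − 54.15)/(118 − 54) = 0.225, so P = 42 + 0.225Q.
Competitive equilibrium: 81.4 − 0.18Q = 42 + 0.225Q → Q* = 97.284, P* = 63.8889.
Marginal revenue: MR = 81.4 − 0.36Q. Set MR = MC: 81.4 − 0.36Q = 42 + 0.225Q → Q_m = 67.3504.
Price P_m = 81.4 − 0.18·67.3504 = 69.2769; MC(Q_m) = 42 + 0.225·67.3504 = 57.1538.
Competitive Q* = 97.284, so ΔQ = 29.9336; wedge = 69.2769 − 57.1538 = 12.1231.
Deadweight loss = ½ × 29.9336 × 12.1231 = 181.44.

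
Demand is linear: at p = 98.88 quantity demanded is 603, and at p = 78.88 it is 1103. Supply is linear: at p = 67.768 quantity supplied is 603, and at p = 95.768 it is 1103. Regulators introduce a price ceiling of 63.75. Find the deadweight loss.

Demand slope = (78.88 − 98.88)/(1103 − 603) = −0.04, so p = 123 − 0.04q.
Supply slope = (95.768 − 67.768)/(1103 − 603) = 0.056, so p = 34 + 0.056q.
Competitive equilibrium: 123 − 0.04q = 34 + 0.056q → q* = 927.0833, p* = 85.9167.
At the ceiling p = 63.75, quantity supplied = (63.75 − 34)/0.056 = 531.25.
Willingness to pay at q' = 531.25: 123 − 0.04·531.25 = 101.75.
Δq = 927.0833 − 531.25 = 395.8333; wedge = 101.75 − 63.75 = 38.
The triangle = ½ × 395.8333 × 38 = 7520.83.

7520.83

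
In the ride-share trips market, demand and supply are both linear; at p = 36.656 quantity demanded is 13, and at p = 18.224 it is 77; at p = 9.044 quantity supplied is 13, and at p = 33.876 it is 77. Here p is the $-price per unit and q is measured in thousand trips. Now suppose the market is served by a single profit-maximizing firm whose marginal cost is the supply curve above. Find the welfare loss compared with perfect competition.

$87.47 thousand

Demand slope = (18.224 − 36.656)/(77 − 13) = −0.288, so p = 40.4 − 0.288q.
Supply slope = (33.876 − 9.044)/(77 − 13) = 0.388, so p = 4 + 0.388q.
Competitive equilibrium: 40.4 − 0.288q = 4 + 0.388q → q* = 53.8462, p* = 24.8923.
Marginal revenue: MR = 40.4 − 0.576q. Set MR = MC: 40.4 − 0.576q = 4 + 0.388q → q_m = 37.7593.
Price p_m = 40.4 − 0.288·37.7593 = 29.5253; MC(q_m) = 4 + 0.388·37.7593 = 18.6506.
Competitive q* = 53.8462, so Δq = 16.0869; wedge = 29.5253 − 18.6506 = 10.8747.
Deadweight loss = ½ × 16.0869 × 10.8747 = $87.47 thousand.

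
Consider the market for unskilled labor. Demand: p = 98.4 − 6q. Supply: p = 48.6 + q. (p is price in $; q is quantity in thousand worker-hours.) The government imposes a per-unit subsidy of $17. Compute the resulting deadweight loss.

$20.64 thousand

Competitive equilibrium: 98.4 − 6q = 48.6 + q → q* = 7.1143, p* = 55.7143.
The subsidy lowers effective supply by 17: p = 31.6 + q.
New quantity: 98.4 − 6q = 31.6 + q → q' = 9.5429.
Overproduction Δq = 9.5429 − 7.1143 = 2.4286; wedge = subsidy = 17.
The triangle = ½ × 2.4286 × 17 = $20.64 thousand.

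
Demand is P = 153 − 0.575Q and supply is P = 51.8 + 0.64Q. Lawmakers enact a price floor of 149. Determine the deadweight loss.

Competitive equilibrium: 153 − 0.575Q = 51.8 + 0.64Q → Q* = 83.2922, P* = 105.107.
At the floor P = 149, quantity demanded = (153 − 149)/0.575 = 6.9565.
Sellers' marginal cost at Q' = 6.9565: 51.8 + 0.64·6.9565 = 56.2522.
ΔQ = 83.2922 − 6.9565 = 76.3357; wedge = 149 − 56.2522 = 92.7478.
Deadweight loss = ½ × 76.3357 × 92.7478 = 3539.98.

3539.98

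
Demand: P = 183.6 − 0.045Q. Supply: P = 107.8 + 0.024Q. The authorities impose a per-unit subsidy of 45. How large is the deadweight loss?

Competitive equilibrium: 183.6 − 0.045Q = 107.8 + 0.024Q → Q* = 1098.5507, P* = 134.1652.
The subsidy lowers effective supply by 45: P = 62.8 + 0.024Q.
New quantity: 183.6 − 0.045Q = 62.8 + 0.024Q → Q' = 1750.7246.
Overproduction ΔQ = 1750.7246 − 1098.5507 = 652.1739; wedge = subsidy = 45.
DWL = ½ × 652.1739 × 45 = 14673.91.

14673.91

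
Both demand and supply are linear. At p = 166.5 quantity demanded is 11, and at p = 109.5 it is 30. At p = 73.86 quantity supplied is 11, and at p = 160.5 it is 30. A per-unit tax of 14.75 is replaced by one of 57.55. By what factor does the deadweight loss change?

Demand slope = (109.5 − 166.5)/(30 − 11) = −3, so p = 199.5 − 3q.
Supply slope = (160.5 − 73.86)/(30 − 11) = 4.56, so p = 23.7 + 4.56q.
Competitive equilibrium: 199.5 − 3q = 23.7 + 4.56q → q* = 23.254, p* = 129.7381.
For a per-unit tax t: Δq = t/7.56, so DWL = ½·t·(t/7.56) = t²/15.12.
At t = 14.75: DWL = 14.389. At t = 57.55: DWL = 219.048.
Ratio = (57.55/14.75)² = 15.223.

15.223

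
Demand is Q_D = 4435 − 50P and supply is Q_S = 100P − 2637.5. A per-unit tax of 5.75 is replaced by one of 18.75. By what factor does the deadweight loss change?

In inverse form: demand P = 88.7 − 0.02Q, supply P = 26.375 + 0.01Q.
Competitive equilibrium: 88.7 − 0.02Q = 26.375 + 0.01Q → Q* = 2077.5, P* = 47.15.
For a per-unit tax t: ΔQ = t/0.03, so DWL = ½·t·(t/0.03) = t²/0.06.
At t = 5.75: DWL = 551.042. At t = 18.75: DWL = 5859.375.
Ratio = (18.75/5.75)² = 10.633.

10.633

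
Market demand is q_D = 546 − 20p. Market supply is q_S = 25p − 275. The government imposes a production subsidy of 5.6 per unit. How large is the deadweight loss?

174.22

In inverse form: demand p = 27.3 − 0.05q, supply p = 11 + 0.04q.
Competitive equilibrium: 27.3 − 0.05q = 11 + 0.04q → q* = 181.1111, p* = 18.2444.
The subsidy lowers effective supply by 5.6: p = 5.4 + 0.04q.
New quantity: 27.3 − 0.05q = 5.4 + 0.04q → q' = 243.3333.
Overproduction Δq = 243.3333 − 181.1111 = 62.2222; wedge = subsidy = 5.6.
Deadweight loss = ½ × 62.2222 × 5.6 = 174.22.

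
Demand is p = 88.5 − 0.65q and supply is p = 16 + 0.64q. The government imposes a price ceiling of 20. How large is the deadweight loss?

1609.38

Competitive equilibrium: 88.5 − 0.65q = 16 + 0.64q → q* = 56.2016, p* = 51.969.
At the ceiling p = 20, quantity supplied = (20 − 16)/0.64 = 6.25.
Willingness to pay at q' = 6.25: 88.5 − 0.65·6.25 = 84.4375.
Δq = 56.2016 − 6.25 = 49.9516; wedge = 84.4375 − 20 = 64.4375.
Deadweight loss = ½ × 49.9516 × 64.4375 = 1609.38.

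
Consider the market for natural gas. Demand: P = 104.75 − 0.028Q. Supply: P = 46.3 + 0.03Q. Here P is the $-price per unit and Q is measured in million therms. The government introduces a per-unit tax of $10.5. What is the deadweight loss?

$950.43 million

Competitive equilibrium: 104.75 − 0.028Q = 46.3 + 0.03Q → Q* = 1007.7586, P* = 76.5328.
With the tax, the buyer price exceeds the seller price by 10.5: (104.75 − 0.028Q) − (46.3 + 0.03Q) = 10.5 → Q' = 826.7241.
ΔQ = 1007.7586 − 826.7241 = 181.0345; the wedge equals the tax, 10.5.
The triangle = ½ × 181.0345 × 10.5 = $950.43 million.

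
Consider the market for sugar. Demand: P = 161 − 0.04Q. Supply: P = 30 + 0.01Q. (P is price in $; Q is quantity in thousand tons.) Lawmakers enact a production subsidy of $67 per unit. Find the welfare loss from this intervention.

$44890 thousand

Competitive equilibrium: 161 − 0.04Q = 30 + 0.01Q → Q* = 2620, P* = 56.2.
The subsidy lowers effective supply by 67: P = 0.01Q − 37.
New quantity: 161 − 0.04Q = 0.01Q − 37 → Q' = 3960.
Overproduction ΔQ = 3960 − 2620 = 1340; wedge = subsidy = 67.
Deadweight loss = ½ × 1340 × 67 = $44890 thousand.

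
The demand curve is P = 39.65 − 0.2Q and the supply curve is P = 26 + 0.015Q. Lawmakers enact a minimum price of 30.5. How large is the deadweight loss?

Competitive equilibrium: 39.65 − 0.2Q = 26 + 0.015Q → Q* = 63.4884, P* = 26.9523.
At the floor P = 30.5, quantity demanded = (39.65 − 30.5)/0.2 = 45.75.
Sellers' marginal cost at Q' = 45.75: 26 + 0.015·45.75 = 26.6863.
ΔQ = 63.4884 − 45.75 = 17.7384; wedge = 30.5 − 26.6863 = 3.8137.
Welfare loss = ½ × 17.7384 × 3.8137 = 33.82.

33.82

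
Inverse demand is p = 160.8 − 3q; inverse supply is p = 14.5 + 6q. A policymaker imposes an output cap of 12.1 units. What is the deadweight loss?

77.71

Competitive equilibrium: 160.8 − 3q = 14.5 + 6q → q* = 16.2556, p* = 112.0333.
At q = 12.1: demand price = 160.8 − 3·12.1 = 124.5; supply price = 14.5 + 6·12.1 = 87.1.
Δq = 16.2556 − 12.1 = 4.1556; wedge = 124.5 − 87.1 = 37.4.
The triangle = ½ × 4.1556 × 37.4 = 77.71.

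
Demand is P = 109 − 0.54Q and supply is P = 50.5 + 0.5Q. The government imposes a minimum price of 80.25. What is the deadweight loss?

Competitive equilibrium: 109 − 0.54Q = 50.5 + 0.5Q → Q* = 56.25, P* = 78.625.
At the floor P = 80.25, quantity demanded = (109 − 80.25)/0.54 = 53.2407.
Sellers' marginal cost at Q' = 53.2407: 50.5 + 0.5·53.2407 = 77.1204.
ΔQ = 56.25 − 53.2407 = 3.0093; wedge = 80.25 − 77.1204 = 3.1296.
The triangle = ½ × 3.0093 × 3.1296 = 4.71.

4.71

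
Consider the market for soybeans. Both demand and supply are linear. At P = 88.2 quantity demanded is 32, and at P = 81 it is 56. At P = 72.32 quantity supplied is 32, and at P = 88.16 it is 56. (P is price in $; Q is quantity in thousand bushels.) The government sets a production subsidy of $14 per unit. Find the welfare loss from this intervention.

Demand slope = (81 − 88.2)/(56 − 32) = −0.3, so P = 97.8 − 0.3Q.
Supply slope = (88.16 − 72.32)/(56 − 32) = 0.66, so P = 51.2 + 0.66Q.
Competitive equilibrium: 97.8 − 0.3Q = 51.2 + 0.66Q → Q* = 48.5417, P* = 83.2375.
The subsidy lowers effective supply by 14: P = 37.2 + 0.66Q.
New quantity: 97.8 − 0.3Q = 37.2 + 0.66Q → Q' = 63.125.
Overproduction ΔQ = 63.125 − 48.5417 = 14.5833; wedge = subsidy = 14.
Deadweight loss = ½ × 14.5833 × 14 = $102.08 thousand.

$102.08 thousand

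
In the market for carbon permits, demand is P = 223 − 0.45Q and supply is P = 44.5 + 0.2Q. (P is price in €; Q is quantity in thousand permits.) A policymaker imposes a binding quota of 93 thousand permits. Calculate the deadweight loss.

€10719.85 thousand

Competitive equilibrium: 223 − 0.45Q = 44.5 + 0.2Q → Q* = 274.6154, P* = 99.4231.
At Q = 93: demand price = 223 − 0.45·93 = 181.15; supply price = 44.5 + 0.2·93 = 63.1.
ΔQ = 274.6154 − 93 = 181.6154; wedge = 181.15 − 63.1 = 118.05.
DWL = ½ × 181.6154 × 118.05 = €10719.85 thousand.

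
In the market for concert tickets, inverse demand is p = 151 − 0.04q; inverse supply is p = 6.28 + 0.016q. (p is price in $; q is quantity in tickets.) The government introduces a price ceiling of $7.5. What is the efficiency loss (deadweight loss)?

Competitive equilibrium: 151 − 0.04q = 6.28 + 0.016q → q* = 2584.2857, p* = 47.6286.
At the ceiling p = 7.5, quantity supplied = (7.5 − 6.28)/0.016 = 76.25.
Willingness to pay at q' = 76.25: 151 − 0.04·76.25 = 147.95.
Δq = 2584.2857 − 76.25 = 2508.0357; wedge = 147.95 − 7.5 = 140.45.
Deadweight loss = ½ × 2508.0357 × 140.45 = $176126.81.

$176126.81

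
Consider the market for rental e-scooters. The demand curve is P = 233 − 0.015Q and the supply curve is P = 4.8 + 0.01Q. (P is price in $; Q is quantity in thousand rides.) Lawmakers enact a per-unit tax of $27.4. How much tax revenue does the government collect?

$220076.80 thousand

Competitive equilibrium: 233 − 0.015Q = 4.8 + 0.01Q → Q* = 9128, P* = 96.08.
With the tax, the buyer price exceeds the seller price by 27.4: (233 − 0.015Q) − (4.8 + 0.01Q) = 27.4 → Q' = 8032.
Tax revenue = 27.4 × 8032 = $220076.80 thousand.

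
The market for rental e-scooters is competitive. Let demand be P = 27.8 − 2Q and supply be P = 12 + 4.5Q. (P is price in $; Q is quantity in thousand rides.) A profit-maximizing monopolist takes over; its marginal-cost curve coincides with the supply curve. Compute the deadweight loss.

Competitive equilibrium: 27.8 − 2Q = 12 + 4.5Q → Q* = 2.4308, P* = 22.9385.
Marginal revenue: MR = 27.8 − 4Q. Set MR = MC: 27.8 − 4Q = 12 + 4.5Q → Q_m = 1.8588.
Price P_m = 27.8 − 2·1.8588 = 24.0824; MC(Q_m) = 12 + 4.5·1.8588 = 20.3646.
Competitive Q* = 2.4308, so ΔQ = 0.572; wedge = 24.0824 − 20.3646 = 3.7178.
Deadweight loss = ½ × 0.572 × 3.7178 = $1.06 thousand.

$1.06 thousand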